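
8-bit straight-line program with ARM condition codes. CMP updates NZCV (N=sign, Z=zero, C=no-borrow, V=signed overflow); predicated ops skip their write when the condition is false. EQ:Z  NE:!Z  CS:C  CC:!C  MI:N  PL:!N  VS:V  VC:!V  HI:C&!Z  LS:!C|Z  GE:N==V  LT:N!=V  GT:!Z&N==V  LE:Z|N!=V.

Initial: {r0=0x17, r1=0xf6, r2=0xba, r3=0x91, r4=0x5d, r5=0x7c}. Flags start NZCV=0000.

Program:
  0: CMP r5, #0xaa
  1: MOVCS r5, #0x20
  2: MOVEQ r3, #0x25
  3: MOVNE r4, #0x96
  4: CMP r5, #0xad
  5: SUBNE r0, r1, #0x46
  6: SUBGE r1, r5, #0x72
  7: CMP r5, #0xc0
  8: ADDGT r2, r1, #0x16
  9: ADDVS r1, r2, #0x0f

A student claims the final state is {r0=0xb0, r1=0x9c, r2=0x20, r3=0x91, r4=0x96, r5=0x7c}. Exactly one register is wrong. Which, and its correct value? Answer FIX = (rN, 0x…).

FIX = (r1, 0x2f)

[0] flags=1001 → (cmp)
[1] flags=1001 CS?F → skip
[2] flags=1001 EQ?F → skip
[3] flags=1001 NE?T → r4=0x96
[4] flags=1001 → (cmp)
[5] flags=1001 NE?T → r0=0xb0
[6] flags=1001 GE?T → r1=0x0a
[7] flags=1001 → (cmp)
[8] flags=1001 GT?T → r2=0x20
[9] flags=1001 VS?T → r1=0x2f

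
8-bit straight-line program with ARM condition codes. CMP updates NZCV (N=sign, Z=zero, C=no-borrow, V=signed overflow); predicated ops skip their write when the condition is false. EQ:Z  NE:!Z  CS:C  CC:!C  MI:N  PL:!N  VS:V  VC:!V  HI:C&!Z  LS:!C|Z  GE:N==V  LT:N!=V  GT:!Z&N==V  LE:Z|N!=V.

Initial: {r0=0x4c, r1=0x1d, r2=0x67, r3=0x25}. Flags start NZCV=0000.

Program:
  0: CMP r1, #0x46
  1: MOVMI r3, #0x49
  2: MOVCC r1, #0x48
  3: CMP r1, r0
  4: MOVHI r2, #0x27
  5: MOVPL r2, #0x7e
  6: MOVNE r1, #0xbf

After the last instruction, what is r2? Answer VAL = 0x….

0: ✓ CMP  NZCV=1000
1: ✓ MOVMI  r3←0x49
2: ✓ MOVCC  r1←0x48
3: ✓ CMP  NZCV=1000
4: · MOVHI
5: · MOVPL
6: ✓ MOVNE  r1←0xbf

VAL = 0x67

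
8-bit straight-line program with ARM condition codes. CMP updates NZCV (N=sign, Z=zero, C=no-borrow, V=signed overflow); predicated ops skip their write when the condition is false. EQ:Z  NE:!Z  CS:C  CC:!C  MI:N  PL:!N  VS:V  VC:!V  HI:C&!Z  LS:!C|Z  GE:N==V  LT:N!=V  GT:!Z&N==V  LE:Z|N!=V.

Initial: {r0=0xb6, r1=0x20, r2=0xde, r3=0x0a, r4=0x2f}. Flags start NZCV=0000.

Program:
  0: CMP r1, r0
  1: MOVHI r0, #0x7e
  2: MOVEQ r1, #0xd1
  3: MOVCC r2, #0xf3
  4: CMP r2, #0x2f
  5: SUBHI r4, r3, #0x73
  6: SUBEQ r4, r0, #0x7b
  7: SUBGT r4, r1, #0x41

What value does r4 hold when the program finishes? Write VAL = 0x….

[0] flags=0000 → (cmp)
[1] flags=0000 HI?F → skip
[2] flags=0000 EQ?F → skip
[3] flags=0000 CC?T → r2=0xf3
[4] flags=1010 → (cmp)
[5] flags=1010 HI?T → r4=0x97
[6] flags=1010 EQ?F → skip
[7] flags=1010 GT?F → skip

VAL = 0x97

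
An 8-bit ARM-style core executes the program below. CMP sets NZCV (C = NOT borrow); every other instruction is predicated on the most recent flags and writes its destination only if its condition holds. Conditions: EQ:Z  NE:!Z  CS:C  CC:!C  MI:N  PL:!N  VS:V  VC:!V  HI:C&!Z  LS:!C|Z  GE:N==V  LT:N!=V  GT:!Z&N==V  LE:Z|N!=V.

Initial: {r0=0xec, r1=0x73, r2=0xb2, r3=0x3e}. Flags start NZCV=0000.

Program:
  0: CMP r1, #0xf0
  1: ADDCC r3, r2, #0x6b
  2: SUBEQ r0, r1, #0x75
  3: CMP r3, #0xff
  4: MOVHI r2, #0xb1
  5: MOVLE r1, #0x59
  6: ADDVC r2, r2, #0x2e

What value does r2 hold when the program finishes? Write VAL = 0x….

VAL = 0xe0

0: ✓ CMP  NZCV=1001
1: ✓ ADDCC  r3←0x1d
2: · SUBEQ
3: ✓ CMP  NZCV=0000
4: · MOVHI
5: · MOVLE
6: ✓ ADDVC  r2←0xe0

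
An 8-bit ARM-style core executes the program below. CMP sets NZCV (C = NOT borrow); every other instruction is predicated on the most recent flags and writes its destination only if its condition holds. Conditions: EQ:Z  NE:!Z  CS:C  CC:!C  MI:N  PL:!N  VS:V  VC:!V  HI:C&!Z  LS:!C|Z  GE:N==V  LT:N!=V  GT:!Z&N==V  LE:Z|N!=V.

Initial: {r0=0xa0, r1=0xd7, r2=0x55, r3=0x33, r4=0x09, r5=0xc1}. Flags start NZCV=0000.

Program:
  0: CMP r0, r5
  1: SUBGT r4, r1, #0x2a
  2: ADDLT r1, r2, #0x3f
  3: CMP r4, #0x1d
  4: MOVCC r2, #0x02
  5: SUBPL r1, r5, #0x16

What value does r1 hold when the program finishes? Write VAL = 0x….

VAL = 0x94

[0] flags=1000 → (cmp)
[1] flags=1000 GT?F → skip
[2] flags=1000 LT?T → r1=0x94
[3] flags=1000 → (cmp)
[4] flags=1000 CC?T → r2=0x02
[5] flags=1000 PL?F → skip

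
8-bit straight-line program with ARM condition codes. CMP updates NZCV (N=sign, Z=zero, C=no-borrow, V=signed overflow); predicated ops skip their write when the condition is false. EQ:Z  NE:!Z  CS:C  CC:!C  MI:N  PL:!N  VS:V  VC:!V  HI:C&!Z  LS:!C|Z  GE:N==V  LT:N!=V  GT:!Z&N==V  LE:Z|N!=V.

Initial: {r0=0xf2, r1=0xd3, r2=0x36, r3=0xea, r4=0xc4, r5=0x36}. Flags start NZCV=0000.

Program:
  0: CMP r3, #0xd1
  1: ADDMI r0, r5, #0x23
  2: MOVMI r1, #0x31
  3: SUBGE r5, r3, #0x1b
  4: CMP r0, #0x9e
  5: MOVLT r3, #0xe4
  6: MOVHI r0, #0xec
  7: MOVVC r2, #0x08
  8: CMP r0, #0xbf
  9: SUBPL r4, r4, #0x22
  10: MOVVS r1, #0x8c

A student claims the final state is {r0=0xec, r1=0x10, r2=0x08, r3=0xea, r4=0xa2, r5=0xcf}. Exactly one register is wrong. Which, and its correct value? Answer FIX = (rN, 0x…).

FIX = (r1, 0xd3)

[0] flags=0010 → (cmp)
[1] flags=0010 MI?F → skip
[2] flags=0010 MI?F → skip
[3] flags=0010 GE?T → r5=0xcf
[4] flags=0010 → (cmp)
[5] flags=0010 LT?F → skip
[6] flags=0010 HI?T → r0=0xec
[7] flags=0010 VC?T → r2=0x08
[8] flags=0010 → (cmp)
[9] flags=0010 PL?T → r4=0xa2
[10] flags=0010 VS?F → skip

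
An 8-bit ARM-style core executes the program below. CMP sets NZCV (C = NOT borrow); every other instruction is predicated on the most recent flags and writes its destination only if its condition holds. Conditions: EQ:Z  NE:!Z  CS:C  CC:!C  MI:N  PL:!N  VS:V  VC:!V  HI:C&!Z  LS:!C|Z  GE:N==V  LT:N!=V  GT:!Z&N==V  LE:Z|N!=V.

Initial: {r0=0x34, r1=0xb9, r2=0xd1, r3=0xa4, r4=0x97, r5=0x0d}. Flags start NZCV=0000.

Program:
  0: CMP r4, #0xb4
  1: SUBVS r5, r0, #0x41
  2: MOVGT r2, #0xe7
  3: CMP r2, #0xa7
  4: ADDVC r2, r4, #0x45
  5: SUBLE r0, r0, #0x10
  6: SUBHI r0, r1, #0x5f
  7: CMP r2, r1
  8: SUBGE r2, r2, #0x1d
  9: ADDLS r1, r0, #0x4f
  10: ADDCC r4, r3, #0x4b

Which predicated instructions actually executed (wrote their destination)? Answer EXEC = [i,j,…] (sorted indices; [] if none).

EXEC = [4,6,8]

0: ✓ CMP  NZCV=1000
1: · SUBVS
2: · MOVGT
3: ✓ CMP  NZCV=0010
4: ✓ ADDVC  r2←0xdc
5: · SUBLE
6: ✓ SUBHI  r0←0x5a
7: ✓ CMP  NZCV=0010
8: ✓ SUBGE  r2←0xbf
9: · ADDLS
10: · ADDCC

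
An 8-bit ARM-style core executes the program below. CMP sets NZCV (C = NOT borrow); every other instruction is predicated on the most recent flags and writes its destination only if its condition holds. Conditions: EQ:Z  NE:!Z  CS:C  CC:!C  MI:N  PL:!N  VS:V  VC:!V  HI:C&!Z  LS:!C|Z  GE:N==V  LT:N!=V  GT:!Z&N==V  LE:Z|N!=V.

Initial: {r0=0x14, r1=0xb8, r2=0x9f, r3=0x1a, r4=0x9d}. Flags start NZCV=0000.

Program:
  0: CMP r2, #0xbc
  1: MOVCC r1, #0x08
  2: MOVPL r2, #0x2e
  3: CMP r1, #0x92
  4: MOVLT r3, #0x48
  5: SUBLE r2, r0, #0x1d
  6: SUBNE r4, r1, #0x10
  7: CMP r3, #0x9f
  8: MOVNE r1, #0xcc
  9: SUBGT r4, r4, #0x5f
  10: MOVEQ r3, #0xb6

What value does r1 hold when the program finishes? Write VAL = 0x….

0: ✓ CMP  NZCV=1000
1: ✓ MOVCC  r1←0x08
2: · MOVPL
3: ✓ CMP  NZCV=0000
4: · MOVLT
5: · SUBLE
6: ✓ SUBNE  r4←0xf8
7: ✓ CMP  NZCV=0000
8: ✓ MOVNE  r1←0xcc
9: ✓ SUBGT  r4←0x99
10: · MOVEQ

VAL = 0xcc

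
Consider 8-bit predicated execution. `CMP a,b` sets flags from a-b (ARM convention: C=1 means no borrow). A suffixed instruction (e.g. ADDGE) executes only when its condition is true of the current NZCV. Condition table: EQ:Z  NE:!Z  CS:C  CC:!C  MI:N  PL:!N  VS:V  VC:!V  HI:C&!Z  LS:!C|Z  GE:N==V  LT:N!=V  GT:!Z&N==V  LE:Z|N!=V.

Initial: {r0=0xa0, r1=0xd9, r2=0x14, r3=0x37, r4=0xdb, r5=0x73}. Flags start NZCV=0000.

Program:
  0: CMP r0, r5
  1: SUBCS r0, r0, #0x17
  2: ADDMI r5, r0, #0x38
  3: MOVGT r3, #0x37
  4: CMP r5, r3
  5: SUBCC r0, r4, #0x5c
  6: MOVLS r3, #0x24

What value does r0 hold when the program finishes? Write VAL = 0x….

[0] flags=0011 → (cmp)
[1] flags=0011 CS?T → r0=0x89
[2] flags=0011 MI?F → skip
[3] flags=0011 GT?F → skip
[4] flags=0010 → (cmp)
[5] flags=0010 CC?F → skip
[6] flags=0010 LS?F → skip

VAL = 0x89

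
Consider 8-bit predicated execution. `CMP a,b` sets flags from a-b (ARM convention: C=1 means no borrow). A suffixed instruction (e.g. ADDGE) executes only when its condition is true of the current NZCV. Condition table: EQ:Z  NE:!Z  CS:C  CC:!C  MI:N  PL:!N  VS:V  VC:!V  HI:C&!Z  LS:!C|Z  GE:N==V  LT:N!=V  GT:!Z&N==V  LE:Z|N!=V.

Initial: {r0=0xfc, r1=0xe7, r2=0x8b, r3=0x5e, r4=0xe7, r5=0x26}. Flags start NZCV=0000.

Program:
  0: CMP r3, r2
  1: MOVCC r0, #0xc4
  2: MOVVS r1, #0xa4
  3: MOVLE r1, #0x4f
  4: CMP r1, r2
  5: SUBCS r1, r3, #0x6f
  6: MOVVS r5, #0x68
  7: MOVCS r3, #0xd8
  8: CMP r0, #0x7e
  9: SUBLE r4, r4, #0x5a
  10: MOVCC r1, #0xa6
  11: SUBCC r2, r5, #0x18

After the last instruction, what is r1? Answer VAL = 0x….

VAL = 0xef

[0] flags=1001 → (cmp)
[1] flags=1001 CC?T → r0=0xc4
[2] flags=1001 VS?T → r1=0xa4
[3] flags=1001 LE?F → skip
[4] flags=0010 → (cmp)
[5] flags=0010 CS?T → r1=0xef
[6] flags=0010 VS?F → skip
[7] flags=0010 CS?T → r3=0xd8
[8] flags=0011 → (cmp)
[9] flags=0011 LE?T → r4=0x8d
[10] flags=0011 CC?F → skip
[11] flags=0011 CC?F → skip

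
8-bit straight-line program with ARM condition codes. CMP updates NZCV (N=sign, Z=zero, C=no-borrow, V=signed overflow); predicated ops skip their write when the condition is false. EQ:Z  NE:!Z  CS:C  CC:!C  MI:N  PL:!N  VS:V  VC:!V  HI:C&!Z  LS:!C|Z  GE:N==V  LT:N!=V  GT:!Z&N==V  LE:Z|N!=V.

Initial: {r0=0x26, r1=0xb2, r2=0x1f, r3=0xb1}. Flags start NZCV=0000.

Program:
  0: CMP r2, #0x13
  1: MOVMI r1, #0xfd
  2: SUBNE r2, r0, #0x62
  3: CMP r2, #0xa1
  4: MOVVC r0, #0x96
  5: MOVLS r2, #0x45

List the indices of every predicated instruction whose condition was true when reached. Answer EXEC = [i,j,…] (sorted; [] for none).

0: ✓ CMP  NZCV=0010
1: · MOVMI
2: ✓ SUBNE  r2←0xc4
3: ✓ CMP  NZCV=0010
4: ✓ MOVVC  r0←0x96
5: · MOVLS

EXEC = [2,4]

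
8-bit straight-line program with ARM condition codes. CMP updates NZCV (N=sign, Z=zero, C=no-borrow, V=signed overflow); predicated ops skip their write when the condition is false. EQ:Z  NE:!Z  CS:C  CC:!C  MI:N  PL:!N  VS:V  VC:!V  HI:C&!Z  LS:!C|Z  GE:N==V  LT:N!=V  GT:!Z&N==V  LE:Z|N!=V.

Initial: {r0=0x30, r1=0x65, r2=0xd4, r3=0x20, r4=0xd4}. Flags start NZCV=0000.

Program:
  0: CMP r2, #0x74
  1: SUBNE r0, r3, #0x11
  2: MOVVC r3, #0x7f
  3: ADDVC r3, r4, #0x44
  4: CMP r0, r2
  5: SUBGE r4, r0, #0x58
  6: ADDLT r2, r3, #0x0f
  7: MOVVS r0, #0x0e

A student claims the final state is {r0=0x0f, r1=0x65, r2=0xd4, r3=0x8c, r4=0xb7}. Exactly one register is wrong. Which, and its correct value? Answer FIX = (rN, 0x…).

FIX = (r3, 0x20)

[0] flags=0011 → (cmp)
[1] flags=0011 NE?T → r0=0x0f
[2] flags=0011 VC?F → skip
[3] flags=0011 VC?F → skip
[4] flags=0000 → (cmp)
[5] flags=0000 GE?T → r4=0xb7
[6] flags=0000 LT?F → skip
[7] flags=0000 VS?F → skip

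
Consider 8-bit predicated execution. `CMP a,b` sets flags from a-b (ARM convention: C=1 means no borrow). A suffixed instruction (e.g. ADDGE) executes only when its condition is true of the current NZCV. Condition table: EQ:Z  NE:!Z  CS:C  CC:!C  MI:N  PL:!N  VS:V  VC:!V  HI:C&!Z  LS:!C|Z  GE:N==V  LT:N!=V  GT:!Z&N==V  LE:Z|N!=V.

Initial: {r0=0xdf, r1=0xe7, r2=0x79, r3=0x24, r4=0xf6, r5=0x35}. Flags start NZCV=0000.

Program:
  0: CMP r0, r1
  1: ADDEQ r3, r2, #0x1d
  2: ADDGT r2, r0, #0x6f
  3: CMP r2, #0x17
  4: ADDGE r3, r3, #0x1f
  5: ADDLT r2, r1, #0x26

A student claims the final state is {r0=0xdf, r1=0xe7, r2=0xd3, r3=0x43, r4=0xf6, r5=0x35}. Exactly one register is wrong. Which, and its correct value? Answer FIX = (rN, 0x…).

0: ✓ CMP  NZCV=1000
1: · ADDEQ
2: · ADDGT
3: ✓ CMP  NZCV=0010
4: ✓ ADDGE  r3←0x43
5: · ADDLT

FIX = (r2, 0x79)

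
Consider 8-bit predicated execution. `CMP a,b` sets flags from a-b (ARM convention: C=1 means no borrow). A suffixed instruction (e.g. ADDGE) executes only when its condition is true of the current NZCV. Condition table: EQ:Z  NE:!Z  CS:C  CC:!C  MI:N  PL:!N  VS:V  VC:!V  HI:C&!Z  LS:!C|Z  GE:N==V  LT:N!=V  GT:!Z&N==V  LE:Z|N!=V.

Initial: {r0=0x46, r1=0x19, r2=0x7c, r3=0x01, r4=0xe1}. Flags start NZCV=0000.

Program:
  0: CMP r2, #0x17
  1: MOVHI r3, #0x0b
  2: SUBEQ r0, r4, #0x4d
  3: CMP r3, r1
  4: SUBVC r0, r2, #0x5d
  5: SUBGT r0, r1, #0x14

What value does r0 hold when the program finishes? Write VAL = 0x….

[0] flags=0010 → (cmp)
[1] flags=0010 HI?T → r3=0x0b
[2] flags=0010 EQ?F → skip
[3] flags=1000 → (cmp)
[4] flags=1000 VC?T → r0=0x1f
[5] flags=1000 GT?F → skip

VAL = 0x1f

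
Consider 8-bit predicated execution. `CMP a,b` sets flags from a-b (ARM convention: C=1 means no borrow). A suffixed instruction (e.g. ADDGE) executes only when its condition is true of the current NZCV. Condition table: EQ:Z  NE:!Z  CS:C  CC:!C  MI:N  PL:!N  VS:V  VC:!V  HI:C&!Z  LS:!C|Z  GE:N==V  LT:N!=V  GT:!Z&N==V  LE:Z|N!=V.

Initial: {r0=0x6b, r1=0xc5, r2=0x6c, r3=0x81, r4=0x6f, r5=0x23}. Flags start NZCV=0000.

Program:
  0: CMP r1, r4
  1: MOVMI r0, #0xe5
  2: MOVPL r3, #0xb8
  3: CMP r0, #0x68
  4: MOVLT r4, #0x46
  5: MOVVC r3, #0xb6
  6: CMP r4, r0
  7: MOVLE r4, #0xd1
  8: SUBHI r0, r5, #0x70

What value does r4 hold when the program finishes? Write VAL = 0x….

0: ✓ CMP  NZCV=0011
1: · MOVMI
2: ✓ MOVPL  r3←0xb8
3: ✓ CMP  NZCV=0010
4: · MOVLT
5: ✓ MOVVC  r3←0xb6
6: ✓ CMP  NZCV=0010
7: · MOVLE
8: ✓ SUBHI  r0←0xb3

VAL = 0x6f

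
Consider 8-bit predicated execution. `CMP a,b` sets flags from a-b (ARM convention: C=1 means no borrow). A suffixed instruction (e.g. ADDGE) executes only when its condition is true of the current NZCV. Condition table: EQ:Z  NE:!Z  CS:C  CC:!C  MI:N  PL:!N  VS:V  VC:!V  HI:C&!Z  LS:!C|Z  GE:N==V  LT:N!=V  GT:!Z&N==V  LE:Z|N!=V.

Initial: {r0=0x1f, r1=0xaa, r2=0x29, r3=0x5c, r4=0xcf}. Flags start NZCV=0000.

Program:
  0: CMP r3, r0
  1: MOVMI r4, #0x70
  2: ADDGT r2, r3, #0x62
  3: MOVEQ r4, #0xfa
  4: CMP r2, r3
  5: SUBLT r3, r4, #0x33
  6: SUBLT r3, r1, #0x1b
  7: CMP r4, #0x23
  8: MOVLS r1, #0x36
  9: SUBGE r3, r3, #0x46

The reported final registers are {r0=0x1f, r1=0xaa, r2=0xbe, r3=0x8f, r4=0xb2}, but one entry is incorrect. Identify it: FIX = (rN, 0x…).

FIX = (r4, 0xcf)

0: ✓ CMP  NZCV=0010
1: · MOVMI
2: ✓ ADDGT  r2←0xbe
3: · MOVEQ
4: ✓ CMP  NZCV=0011
5: ✓ SUBLT  r3←0x9c
6: ✓ SUBLT  r3←0x8f
7: ✓ CMP  NZCV=1010
8: · MOVLS
9: · SUBGE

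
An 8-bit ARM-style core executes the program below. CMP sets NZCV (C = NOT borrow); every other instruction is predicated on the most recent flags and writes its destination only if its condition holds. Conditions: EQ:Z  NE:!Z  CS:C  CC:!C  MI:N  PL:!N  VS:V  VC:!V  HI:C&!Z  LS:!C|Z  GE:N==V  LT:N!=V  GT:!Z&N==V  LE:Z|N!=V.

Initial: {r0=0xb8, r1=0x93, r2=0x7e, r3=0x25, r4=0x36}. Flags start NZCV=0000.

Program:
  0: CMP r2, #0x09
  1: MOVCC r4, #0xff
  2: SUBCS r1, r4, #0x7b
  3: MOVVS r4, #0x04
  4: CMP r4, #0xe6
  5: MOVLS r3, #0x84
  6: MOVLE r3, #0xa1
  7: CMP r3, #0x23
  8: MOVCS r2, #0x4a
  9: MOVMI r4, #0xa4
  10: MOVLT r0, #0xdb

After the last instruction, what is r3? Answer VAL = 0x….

0: ✓ CMP  NZCV=0010
1: · MOVCC
2: ✓ SUBCS  r1←0xbb
3: · MOVVS
4: ✓ CMP  NZCV=0000
5: ✓ MOVLS  r3←0x84
6: · MOVLE
7: ✓ CMP  NZCV=0011
8: ✓ MOVCS  r2←0x4a
9: · MOVMI
10: ✓ MOVLT  r0←0xdb

VAL = 0x84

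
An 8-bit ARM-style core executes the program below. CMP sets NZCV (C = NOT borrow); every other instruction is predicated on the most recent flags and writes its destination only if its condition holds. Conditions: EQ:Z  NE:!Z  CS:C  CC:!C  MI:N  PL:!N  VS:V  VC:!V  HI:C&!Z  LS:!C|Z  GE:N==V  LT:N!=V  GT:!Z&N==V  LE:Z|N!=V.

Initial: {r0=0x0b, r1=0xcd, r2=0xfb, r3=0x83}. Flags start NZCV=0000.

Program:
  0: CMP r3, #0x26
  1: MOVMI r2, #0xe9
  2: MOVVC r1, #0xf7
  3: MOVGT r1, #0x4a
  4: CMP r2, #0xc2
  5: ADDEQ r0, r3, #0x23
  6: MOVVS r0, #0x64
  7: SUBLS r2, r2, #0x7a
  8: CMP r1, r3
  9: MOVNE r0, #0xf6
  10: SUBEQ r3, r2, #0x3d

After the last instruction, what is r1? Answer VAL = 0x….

VAL = 0xcd

0: ✓ CMP  NZCV=0011
1: · MOVMI
2: · MOVVC
3: · MOVGT
4: ✓ CMP  NZCV=0010
5: · ADDEQ
6: · MOVVS
7: · SUBLS
8: ✓ CMP  NZCV=0010
9: ✓ MOVNE  r0←0xf6
10: · SUBEQ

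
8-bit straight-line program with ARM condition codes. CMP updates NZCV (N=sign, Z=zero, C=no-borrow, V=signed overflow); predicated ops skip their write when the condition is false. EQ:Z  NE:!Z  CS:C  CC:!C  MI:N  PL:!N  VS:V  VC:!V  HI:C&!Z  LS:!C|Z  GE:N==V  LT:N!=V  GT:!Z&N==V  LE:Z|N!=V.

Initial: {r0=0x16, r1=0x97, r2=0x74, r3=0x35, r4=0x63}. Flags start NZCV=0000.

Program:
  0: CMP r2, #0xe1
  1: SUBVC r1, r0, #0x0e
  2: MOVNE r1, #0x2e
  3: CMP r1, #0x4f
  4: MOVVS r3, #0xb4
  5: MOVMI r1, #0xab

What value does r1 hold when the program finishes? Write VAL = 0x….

VAL = 0xab

0: ✓ CMP  NZCV=1001
1: · SUBVC
2: ✓ MOVNE  r1←0x2e
3: ✓ CMP  NZCV=1000
4: · MOVVS
5: ✓ MOVMI  r1←0xab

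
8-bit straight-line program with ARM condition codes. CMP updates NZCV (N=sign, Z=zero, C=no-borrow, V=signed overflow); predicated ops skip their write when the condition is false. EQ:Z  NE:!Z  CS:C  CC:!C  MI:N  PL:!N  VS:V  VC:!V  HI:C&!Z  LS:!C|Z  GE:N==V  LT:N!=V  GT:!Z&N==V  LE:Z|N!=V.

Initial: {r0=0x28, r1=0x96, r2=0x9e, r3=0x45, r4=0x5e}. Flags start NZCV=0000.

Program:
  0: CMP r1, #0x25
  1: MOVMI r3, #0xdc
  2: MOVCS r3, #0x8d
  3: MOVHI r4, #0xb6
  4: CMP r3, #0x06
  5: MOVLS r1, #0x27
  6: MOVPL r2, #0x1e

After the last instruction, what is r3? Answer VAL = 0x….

VAL = 0x8d

0: ✓ CMP  NZCV=0011
1: · MOVMI
2: ✓ MOVCS  r3←0x8d
3: ✓ MOVHI  r4←0xb6
4: ✓ CMP  NZCV=1010
5: · MOVLS
6: · MOVPL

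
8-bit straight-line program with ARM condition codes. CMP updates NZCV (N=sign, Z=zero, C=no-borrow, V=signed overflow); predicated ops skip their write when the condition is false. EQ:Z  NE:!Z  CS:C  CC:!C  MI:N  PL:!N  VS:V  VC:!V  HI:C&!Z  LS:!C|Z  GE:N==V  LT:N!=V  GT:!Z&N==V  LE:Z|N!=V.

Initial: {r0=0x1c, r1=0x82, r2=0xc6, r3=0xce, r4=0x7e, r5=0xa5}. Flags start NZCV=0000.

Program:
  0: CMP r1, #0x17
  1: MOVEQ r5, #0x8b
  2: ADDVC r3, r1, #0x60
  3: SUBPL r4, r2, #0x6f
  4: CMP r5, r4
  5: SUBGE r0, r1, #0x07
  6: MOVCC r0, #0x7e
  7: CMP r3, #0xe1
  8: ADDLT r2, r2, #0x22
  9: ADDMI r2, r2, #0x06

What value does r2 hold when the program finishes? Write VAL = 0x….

[0] flags=0011 → (cmp)
[1] flags=0011 EQ?F → skip
[2] flags=0011 VC?F → skip
[3] flags=0011 PL?T → r4=0x57
[4] flags=0011 → (cmp)
[5] flags=0011 GE?F → skip
[6] flags=0011 CC?F → skip
[7] flags=1000 → (cmp)
[8] flags=1000 LT?T → r2=0xe8
[9] flags=1000 MI?T → r2=0xee

VAL = 0xee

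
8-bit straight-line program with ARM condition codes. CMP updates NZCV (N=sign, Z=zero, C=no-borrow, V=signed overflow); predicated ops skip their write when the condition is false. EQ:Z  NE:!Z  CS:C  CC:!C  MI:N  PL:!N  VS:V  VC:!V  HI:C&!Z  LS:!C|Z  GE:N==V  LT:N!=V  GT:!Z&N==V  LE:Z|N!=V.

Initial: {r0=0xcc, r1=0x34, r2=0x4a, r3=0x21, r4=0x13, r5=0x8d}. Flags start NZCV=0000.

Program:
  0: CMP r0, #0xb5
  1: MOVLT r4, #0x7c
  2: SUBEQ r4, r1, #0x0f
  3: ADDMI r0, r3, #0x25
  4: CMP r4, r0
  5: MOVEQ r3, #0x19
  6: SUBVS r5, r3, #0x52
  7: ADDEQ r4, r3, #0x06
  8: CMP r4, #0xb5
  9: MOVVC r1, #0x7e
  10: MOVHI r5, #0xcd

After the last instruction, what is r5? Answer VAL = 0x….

[0] flags=0010 → (cmp)
[1] flags=0010 LT?F → skip
[2] flags=0010 EQ?F → skip
[3] flags=0010 MI?F → skip
[4] flags=0000 → (cmp)
[5] flags=0000 EQ?F → skip
[6] flags=0000 VS?F → skip
[7] flags=0000 EQ?F → skip
[8] flags=0000 → (cmp)
[9] flags=0000 VC?T → r1=0x7e
[10] flags=0000 HI?F → skip

VAL = 0x8d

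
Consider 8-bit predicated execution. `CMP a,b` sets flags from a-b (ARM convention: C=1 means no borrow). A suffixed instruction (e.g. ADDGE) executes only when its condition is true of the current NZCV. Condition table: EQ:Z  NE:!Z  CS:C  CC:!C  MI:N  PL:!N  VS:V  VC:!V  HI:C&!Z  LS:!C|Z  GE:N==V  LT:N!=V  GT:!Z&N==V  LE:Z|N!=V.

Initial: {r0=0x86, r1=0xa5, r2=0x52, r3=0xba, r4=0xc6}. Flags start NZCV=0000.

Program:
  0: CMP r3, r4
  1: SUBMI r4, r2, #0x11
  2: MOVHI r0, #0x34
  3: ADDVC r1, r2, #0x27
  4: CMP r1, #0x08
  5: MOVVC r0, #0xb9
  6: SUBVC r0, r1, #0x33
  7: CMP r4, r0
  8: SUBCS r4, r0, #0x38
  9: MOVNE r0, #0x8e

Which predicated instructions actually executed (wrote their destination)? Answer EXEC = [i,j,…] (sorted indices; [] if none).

0: ✓ CMP  NZCV=1000
1: ✓ SUBMI  r4←0x41
2: · MOVHI
3: ✓ ADDVC  r1←0x79
4: ✓ CMP  NZCV=0010
5: ✓ MOVVC  r0←0xb9
6: ✓ SUBVC  r0←0x46
7: ✓ CMP  NZCV=1000
8: · SUBCS
9: ✓ MOVNE  r0←0x8e

EXEC = [1,3,5,6,9]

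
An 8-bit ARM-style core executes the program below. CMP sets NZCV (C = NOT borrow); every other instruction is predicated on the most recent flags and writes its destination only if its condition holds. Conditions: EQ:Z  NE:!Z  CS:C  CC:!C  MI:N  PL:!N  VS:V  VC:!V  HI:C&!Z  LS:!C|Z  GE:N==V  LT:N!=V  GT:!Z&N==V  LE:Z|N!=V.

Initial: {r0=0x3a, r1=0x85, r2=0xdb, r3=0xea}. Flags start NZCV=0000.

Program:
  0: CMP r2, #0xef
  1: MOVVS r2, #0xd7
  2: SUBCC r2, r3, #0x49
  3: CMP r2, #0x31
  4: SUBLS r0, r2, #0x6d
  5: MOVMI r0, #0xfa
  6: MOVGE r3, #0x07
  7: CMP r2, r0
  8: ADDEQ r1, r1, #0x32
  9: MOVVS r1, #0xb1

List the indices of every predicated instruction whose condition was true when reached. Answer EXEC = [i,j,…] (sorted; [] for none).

EXEC = [2,9]

[0] flags=1000 → (cmp)
[1] flags=1000 VS?F → skip
[2] flags=1000 CC?T → r2=0xa1
[3] flags=0011 → (cmp)
[4] flags=0011 LS?F → skip
[5] flags=0011 MI?F → skip
[6] flags=0011 GE?F → skip
[7] flags=0011 → (cmp)
[8] flags=0011 EQ?F → skip
[9] flags=0011 VS?T → r1=0xb1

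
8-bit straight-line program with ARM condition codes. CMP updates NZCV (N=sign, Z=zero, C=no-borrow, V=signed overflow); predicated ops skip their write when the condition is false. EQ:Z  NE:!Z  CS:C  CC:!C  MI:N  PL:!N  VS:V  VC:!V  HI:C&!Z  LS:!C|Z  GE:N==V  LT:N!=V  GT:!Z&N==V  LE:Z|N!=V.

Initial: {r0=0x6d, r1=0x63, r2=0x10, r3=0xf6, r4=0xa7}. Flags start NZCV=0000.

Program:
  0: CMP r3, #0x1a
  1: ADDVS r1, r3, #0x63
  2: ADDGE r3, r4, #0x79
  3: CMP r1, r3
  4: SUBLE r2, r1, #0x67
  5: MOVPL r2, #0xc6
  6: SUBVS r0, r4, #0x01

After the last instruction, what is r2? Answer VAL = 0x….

0: ✓ CMP  NZCV=1010
1: · ADDVS
2: · ADDGE
3: ✓ CMP  NZCV=0000
4: · SUBLE
5: ✓ MOVPL  r2←0xc6
6: · SUBVS

VAL = 0xc6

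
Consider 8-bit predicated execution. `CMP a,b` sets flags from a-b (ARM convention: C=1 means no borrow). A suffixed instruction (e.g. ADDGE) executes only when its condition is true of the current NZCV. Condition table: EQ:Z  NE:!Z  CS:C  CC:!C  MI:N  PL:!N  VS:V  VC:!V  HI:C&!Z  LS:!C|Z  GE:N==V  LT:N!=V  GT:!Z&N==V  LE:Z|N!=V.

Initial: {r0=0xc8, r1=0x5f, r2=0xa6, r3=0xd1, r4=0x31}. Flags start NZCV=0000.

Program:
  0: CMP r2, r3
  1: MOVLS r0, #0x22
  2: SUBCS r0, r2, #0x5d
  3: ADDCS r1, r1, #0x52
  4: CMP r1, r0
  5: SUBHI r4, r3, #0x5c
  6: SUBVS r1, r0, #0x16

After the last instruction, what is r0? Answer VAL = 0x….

[0] flags=1000 → (cmp)
[1] flags=1000 LS?T → r0=0x22
[2] flags=1000 CS?F → skip
[3] flags=1000 CS?F → skip
[4] flags=0010 → (cmp)
[5] flags=0010 HI?T → r4=0x75
[6] flags=0010 VS?F → skip

VAL = 0x22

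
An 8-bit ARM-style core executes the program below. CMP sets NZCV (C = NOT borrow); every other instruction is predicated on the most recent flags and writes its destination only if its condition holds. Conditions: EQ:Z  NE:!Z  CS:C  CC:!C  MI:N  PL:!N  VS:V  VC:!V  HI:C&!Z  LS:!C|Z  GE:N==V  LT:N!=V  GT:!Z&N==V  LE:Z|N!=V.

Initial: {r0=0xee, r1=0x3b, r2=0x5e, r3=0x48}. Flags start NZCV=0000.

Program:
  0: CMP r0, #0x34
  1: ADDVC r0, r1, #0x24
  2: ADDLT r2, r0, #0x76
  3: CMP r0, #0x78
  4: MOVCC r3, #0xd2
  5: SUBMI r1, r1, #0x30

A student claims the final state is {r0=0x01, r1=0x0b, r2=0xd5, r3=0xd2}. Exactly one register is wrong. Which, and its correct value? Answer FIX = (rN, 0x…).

FIX = (r0, 0x5f)

0: ✓ CMP  NZCV=1010
1: ✓ ADDVC  r0←0x5f
2: ✓ ADDLT  r2←0xd5
3: ✓ CMP  NZCV=1000
4: ✓ MOVCC  r3←0xd2
5: ✓ SUBMI  r1←0x0b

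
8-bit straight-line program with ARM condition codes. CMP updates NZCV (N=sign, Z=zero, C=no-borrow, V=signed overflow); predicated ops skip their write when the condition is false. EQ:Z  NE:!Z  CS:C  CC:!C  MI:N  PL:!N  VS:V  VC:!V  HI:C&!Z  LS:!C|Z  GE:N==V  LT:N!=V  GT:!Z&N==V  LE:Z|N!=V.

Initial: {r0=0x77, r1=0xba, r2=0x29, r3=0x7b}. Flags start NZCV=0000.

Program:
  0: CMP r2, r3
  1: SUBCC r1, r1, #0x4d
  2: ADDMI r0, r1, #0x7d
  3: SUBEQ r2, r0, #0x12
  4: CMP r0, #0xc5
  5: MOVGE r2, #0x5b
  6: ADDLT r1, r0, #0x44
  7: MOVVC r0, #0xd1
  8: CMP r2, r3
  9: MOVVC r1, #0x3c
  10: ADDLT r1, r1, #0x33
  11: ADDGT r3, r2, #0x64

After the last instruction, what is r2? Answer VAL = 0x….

VAL = 0x5b

[0] flags=1000 → (cmp)
[1] flags=1000 CC?T → r1=0x6d
[2] flags=1000 MI?T → r0=0xea
[3] flags=1000 EQ?F → skip
[4] flags=0010 → (cmp)
[5] flags=0010 GE?T → r2=0x5b
[6] flags=0010 LT?F → skip
[7] flags=0010 VC?T → r0=0xd1
[8] flags=1000 → (cmp)
[9] flags=1000 VC?T → r1=0x3c
[10] flags=1000 LT?T → r1=0x6f
[11] flags=1000 GT?F → skip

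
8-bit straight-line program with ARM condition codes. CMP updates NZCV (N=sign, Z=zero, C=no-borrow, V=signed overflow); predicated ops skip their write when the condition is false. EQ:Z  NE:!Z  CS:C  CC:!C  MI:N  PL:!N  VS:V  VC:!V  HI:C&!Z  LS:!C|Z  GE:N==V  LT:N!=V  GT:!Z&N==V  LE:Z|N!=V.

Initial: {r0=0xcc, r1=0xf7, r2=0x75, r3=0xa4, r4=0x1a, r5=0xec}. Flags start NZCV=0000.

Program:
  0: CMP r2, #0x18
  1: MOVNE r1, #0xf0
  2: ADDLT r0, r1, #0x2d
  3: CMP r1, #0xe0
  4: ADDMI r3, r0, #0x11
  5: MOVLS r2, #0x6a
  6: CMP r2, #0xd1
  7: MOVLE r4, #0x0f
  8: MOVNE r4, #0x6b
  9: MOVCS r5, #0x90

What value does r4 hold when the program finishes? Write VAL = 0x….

VAL = 0x6b

[0] flags=0010 → (cmp)
[1] flags=0010 NE?T → r1=0xf0
[2] flags=0010 LT?F → skip
[3] flags=0010 → (cmp)
[4] flags=0010 MI?F → skip
[5] flags=0010 LS?F → skip
[6] flags=1001 → (cmp)
[7] flags=1001 LE?F → skip
[8] flags=1001 NE?T → r4=0x6b
[9] flags=1001 CS?F → skip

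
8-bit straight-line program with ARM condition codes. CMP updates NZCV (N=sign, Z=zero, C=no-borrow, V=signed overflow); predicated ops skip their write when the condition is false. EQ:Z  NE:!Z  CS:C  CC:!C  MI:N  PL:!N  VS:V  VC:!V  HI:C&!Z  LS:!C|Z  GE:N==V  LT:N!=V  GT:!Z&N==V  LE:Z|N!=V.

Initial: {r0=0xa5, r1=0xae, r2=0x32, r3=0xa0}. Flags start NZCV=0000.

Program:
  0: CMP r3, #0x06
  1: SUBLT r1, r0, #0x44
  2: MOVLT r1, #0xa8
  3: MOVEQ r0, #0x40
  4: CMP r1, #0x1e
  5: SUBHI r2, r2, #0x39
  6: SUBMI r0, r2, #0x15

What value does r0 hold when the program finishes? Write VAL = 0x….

0: ✓ CMP  NZCV=1010
1: ✓ SUBLT  r1←0x61
2: ✓ MOVLT  r1←0xa8
3: · MOVEQ
4: ✓ CMP  NZCV=1010
5: ✓ SUBHI  r2←0xf9
6: ✓ SUBMI  r0←0xe4

VAL = 0xe4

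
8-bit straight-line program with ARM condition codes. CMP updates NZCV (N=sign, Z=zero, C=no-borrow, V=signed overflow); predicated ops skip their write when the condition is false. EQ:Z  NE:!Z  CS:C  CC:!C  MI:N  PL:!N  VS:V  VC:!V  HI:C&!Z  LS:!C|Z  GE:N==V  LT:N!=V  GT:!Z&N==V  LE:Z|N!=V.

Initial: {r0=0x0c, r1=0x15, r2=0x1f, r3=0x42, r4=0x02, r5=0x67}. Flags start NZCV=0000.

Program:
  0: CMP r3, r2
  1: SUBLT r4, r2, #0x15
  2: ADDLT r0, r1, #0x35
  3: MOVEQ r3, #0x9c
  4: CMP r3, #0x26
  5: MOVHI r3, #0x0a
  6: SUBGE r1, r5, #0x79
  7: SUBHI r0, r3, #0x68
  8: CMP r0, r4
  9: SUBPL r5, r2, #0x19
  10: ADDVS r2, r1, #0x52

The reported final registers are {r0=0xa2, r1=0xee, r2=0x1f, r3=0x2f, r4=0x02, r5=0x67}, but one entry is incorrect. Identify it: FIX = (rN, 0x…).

FIX = (r3, 0x0a)

0: ✓ CMP  NZCV=0010
1: · SUBLT
2: · ADDLT
3: · MOVEQ
4: ✓ CMP  NZCV=0010
5: ✓ MOVHI  r3←0x0a
6: ✓ SUBGE  r1←0xee
7: ✓ SUBHI  r0←0xa2
8: ✓ CMP  NZCV=1010
9: · SUBPL
10: · ADDVS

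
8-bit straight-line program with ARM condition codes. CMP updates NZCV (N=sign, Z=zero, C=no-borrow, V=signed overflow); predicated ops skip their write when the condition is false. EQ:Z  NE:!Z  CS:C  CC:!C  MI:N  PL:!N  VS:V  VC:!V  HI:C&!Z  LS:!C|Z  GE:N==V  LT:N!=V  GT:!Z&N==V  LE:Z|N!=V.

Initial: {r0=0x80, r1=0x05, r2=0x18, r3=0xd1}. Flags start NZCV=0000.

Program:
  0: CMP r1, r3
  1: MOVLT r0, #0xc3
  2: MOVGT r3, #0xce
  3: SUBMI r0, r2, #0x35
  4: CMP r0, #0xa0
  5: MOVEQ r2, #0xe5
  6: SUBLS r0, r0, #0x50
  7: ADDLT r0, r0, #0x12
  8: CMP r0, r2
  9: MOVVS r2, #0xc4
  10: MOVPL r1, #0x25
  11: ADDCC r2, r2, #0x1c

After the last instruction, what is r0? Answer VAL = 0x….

[0] flags=0000 → (cmp)
[1] flags=0000 LT?F → skip
[2] flags=0000 GT?T → r3=0xce
[3] flags=0000 MI?F → skip
[4] flags=1000 → (cmp)
[5] flags=1000 EQ?F → skip
[6] flags=1000 LS?T → r0=0x30
[7] flags=1000 LT?T → r0=0x42
[8] flags=0010 → (cmp)
[9] flags=0010 VS?F → skip
[10] flags=0010 PL?T → r1=0x25
[11] flags=0010 CC?F → skip

VAL = 0x42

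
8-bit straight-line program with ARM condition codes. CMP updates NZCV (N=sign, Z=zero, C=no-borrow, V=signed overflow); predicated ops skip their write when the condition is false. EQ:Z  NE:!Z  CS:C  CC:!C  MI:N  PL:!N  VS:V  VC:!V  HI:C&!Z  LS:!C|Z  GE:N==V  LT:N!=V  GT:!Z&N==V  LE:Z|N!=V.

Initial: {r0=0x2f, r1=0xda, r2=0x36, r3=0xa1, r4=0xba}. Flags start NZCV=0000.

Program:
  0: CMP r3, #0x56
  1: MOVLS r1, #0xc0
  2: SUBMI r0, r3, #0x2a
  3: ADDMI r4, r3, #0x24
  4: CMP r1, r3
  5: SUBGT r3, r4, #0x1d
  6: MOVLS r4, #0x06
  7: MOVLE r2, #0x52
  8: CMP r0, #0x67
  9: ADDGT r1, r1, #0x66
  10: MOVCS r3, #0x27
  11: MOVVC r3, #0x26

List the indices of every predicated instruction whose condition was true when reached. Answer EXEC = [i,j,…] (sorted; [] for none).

EXEC = [5,11]

[0] flags=0011 → (cmp)
[1] flags=0011 LS?F → skip
[2] flags=0011 MI?F → skip
[3] flags=0011 MI?F → skip
[4] flags=0010 → (cmp)
[5] flags=0010 GT?T → r3=0x9d
[6] flags=0010 LS?F → skip
[7] flags=0010 LE?F → skip
[8] flags=1000 → (cmp)
[9] flags=1000 GT?F → skip
[10] flags=1000 CS?F → skip
[11] flags=1000 VC?T → r3=0x26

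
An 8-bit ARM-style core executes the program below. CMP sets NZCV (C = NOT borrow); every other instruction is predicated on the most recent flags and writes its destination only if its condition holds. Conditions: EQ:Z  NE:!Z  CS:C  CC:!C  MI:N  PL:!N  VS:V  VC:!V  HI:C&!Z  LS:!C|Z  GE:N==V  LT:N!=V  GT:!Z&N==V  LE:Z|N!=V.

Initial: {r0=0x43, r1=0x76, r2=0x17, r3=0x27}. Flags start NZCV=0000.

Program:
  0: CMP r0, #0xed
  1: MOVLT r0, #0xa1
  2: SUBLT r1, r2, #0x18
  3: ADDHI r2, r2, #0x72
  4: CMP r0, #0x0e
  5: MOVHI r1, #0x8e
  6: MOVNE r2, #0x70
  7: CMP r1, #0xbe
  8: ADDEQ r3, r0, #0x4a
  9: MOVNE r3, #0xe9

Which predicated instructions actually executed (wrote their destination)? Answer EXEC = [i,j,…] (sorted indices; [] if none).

[0] flags=0000 → (cmp)
[1] flags=0000 LT?F → skip
[2] flags=0000 LT?F → skip
[3] flags=0000 HI?F → skip
[4] flags=0010 → (cmp)
[5] flags=0010 HI?T → r1=0x8e
[6] flags=0010 NE?T → r2=0x70
[7] flags=1000 → (cmp)
[8] flags=1000 EQ?F → skip
[9] flags=1000 NE?T → r3=0xe9

EXEC = [5,6,9]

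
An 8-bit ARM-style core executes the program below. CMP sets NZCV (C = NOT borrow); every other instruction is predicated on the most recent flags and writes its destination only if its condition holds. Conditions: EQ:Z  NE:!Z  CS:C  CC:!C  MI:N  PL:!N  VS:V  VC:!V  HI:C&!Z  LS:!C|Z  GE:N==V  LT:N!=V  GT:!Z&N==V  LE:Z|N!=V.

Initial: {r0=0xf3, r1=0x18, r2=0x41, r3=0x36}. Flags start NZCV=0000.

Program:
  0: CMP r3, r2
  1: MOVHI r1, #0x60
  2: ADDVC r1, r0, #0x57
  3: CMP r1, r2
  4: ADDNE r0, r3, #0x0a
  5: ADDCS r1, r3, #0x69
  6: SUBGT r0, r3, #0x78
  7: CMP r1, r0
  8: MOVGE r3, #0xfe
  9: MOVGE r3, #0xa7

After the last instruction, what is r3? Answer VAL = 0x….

[0] flags=1000 → (cmp)
[1] flags=1000 HI?F → skip
[2] flags=1000 VC?T → r1=0x4a
[3] flags=0010 → (cmp)
[4] flags=0010 NE?T → r0=0x40
[5] flags=0010 CS?T → r1=0x9f
[6] flags=0010 GT?T → r0=0xbe
[7] flags=1000 → (cmp)
[8] flags=1000 GE?F → skip
[9] flags=1000 GE?F → skip

VAL = 0x36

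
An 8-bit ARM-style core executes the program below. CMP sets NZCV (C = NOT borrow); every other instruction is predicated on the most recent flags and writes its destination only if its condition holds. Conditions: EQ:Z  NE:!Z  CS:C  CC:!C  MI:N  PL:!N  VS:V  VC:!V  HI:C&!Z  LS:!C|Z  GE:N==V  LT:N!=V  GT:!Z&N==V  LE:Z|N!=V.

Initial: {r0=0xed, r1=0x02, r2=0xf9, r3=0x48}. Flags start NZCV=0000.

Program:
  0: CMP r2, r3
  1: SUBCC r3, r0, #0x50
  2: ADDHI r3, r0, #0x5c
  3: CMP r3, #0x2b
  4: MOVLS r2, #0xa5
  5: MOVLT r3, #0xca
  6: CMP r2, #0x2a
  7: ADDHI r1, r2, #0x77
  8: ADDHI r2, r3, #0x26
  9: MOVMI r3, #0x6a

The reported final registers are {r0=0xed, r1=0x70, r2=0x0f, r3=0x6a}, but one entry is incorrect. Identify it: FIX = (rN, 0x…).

0: ✓ CMP  NZCV=1010
1: · SUBCC
2: ✓ ADDHI  r3←0x49
3: ✓ CMP  NZCV=0010
4: · MOVLS
5: · MOVLT
6: ✓ CMP  NZCV=1010
7: ✓ ADDHI  r1←0x70
8: ✓ ADDHI  r2←0x6f
9: ✓ MOVMI  r3←0x6a

FIX = (r2, 0x6f)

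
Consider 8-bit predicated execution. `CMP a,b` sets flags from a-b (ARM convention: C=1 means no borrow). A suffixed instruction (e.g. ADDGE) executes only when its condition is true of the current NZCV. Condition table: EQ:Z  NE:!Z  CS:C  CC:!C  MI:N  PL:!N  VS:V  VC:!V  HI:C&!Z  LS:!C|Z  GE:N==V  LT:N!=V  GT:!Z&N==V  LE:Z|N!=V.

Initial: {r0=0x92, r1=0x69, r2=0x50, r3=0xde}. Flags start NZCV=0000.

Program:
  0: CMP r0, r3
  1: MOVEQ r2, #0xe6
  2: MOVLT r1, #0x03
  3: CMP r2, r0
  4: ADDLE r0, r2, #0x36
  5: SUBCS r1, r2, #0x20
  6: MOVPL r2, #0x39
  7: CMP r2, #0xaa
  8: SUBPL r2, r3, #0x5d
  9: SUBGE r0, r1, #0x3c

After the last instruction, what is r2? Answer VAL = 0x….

0: ✓ CMP  NZCV=1000
1: · MOVEQ
2: ✓ MOVLT  r1←0x03
3: ✓ CMP  NZCV=1001
4: · ADDLE
5: · SUBCS
6: · MOVPL
7: ✓ CMP  NZCV=1001
8: · SUBPL
9: ✓ SUBGE  r0←0xc7

VAL = 0x50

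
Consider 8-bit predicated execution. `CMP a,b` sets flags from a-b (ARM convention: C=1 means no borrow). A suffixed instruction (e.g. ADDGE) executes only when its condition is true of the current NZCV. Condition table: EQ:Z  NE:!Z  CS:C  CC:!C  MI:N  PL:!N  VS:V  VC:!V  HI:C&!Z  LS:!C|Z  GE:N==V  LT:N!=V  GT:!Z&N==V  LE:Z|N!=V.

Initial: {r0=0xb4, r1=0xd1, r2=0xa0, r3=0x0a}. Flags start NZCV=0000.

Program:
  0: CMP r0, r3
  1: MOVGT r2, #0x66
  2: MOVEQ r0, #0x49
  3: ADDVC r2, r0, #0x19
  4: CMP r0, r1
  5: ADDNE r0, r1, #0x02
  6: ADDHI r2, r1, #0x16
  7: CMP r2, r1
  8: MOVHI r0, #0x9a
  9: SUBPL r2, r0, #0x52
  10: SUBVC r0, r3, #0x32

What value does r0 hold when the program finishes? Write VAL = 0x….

[0] flags=1010 → (cmp)
[1] flags=1010 GT?F → skip
[2] flags=1010 EQ?F → skip
[3] flags=1010 VC?T → r2=0xcd
[4] flags=1000 → (cmp)
[5] flags=1000 NE?T → r0=0xd3
[6] flags=1000 HI?F → skip
[7] flags=1000 → (cmp)
[8] flags=1000 HI?F → skip
[9] flags=1000 PL?F → skip
[10] flags=1000 VC?T → r0=0xd8

VAL = 0xd8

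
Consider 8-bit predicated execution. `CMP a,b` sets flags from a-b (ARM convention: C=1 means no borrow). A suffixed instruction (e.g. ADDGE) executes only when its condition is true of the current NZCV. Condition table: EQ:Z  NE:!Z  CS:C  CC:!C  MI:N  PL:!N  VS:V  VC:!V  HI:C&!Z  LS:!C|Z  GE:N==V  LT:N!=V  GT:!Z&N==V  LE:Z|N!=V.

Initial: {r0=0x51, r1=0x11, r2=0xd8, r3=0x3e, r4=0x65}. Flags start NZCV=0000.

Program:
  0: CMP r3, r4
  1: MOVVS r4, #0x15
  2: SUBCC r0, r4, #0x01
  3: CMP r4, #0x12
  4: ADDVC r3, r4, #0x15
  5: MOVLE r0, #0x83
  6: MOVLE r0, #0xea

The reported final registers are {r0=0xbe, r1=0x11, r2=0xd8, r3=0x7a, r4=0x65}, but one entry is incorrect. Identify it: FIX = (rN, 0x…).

FIX = (r0, 0x64)

0: ✓ CMP  NZCV=1000
1: · MOVVS
2: ✓ SUBCC  r0←0x64
3: ✓ CMP  NZCV=0010
4: ✓ ADDVC  r3←0x7a
5: · MOVLE
6: · MOVLE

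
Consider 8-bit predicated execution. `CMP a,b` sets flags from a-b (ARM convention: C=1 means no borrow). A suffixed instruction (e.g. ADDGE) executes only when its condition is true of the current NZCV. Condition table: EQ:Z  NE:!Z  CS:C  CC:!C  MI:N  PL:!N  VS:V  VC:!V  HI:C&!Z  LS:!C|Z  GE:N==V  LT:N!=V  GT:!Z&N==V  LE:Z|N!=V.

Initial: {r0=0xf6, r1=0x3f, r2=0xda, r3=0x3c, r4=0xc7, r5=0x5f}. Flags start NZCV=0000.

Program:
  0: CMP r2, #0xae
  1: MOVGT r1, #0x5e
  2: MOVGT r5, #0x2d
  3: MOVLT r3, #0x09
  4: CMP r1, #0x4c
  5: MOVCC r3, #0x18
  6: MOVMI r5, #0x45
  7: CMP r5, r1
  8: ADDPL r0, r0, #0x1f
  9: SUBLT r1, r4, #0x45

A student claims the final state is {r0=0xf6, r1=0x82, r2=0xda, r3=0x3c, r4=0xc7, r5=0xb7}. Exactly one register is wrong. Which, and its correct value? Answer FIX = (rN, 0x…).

FIX = (r5, 0x2d)

0: ✓ CMP  NZCV=0010
1: ✓ MOVGT  r1←0x5e
2: ✓ MOVGT  r5←0x2d
3: · MOVLT
4: ✓ CMP  NZCV=0010
5: · MOVCC
6: · MOVMI
7: ✓ CMP  NZCV=1000
8: · ADDPL
9: ✓ SUBLT  r1←0x82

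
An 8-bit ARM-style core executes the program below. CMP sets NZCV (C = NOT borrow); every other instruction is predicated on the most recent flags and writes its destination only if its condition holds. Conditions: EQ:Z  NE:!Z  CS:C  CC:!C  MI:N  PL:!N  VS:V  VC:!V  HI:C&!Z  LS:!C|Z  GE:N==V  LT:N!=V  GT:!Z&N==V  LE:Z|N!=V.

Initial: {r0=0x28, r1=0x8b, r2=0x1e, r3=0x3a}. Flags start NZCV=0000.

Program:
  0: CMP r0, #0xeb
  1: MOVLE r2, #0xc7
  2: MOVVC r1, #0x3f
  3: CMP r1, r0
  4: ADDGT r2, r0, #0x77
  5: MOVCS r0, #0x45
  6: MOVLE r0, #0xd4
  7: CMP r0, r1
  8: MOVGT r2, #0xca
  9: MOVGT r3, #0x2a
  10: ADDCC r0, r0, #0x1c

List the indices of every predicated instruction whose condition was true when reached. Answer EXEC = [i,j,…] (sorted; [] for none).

EXEC = [2,4,5,8,9]

[0] flags=0000 → (cmp)
[1] flags=0000 LE?F → skip
[2] flags=0000 VC?T → r1=0x3f
[3] flags=0010 → (cmp)
[4] flags=0010 GT?T → r2=0x9f
[5] flags=0010 CS?T → r0=0x45
[6] flags=0010 LE?F → skip
[7] flags=0010 → (cmp)
[8] flags=0010 GT?T → r2=0xca
[9] flags=0010 GT?T → r3=0x2a
[10] flags=0010 CC?F → skip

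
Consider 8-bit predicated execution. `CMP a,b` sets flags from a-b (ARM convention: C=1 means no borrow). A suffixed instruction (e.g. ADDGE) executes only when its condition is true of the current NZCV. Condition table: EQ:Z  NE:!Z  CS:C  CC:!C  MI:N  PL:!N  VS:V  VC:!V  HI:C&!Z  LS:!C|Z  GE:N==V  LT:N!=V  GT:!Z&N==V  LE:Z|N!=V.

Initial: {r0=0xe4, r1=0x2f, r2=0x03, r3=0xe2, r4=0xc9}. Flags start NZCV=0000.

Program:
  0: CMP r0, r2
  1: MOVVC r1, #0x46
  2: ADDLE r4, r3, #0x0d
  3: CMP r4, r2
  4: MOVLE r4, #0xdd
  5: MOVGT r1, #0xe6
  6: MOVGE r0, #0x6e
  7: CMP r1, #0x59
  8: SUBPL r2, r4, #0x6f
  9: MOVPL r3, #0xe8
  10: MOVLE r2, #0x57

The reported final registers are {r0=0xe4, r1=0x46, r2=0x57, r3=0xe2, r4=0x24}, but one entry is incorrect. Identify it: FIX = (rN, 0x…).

FIX = (r4, 0xdd)

[0] flags=1010 → (cmp)
[1] flags=1010 VC?T → r1=0x46
[2] flags=1010 LE?T → r4=0xef
[3] flags=1010 → (cmp)
[4] flags=1010 LE?T → r4=0xdd
[5] flags=1010 GT?F → skip
[6] flags=1010 GE?F → skip
[7] flags=1000 → (cmp)
[8] flags=1000 PL?F → skip
[9] flags=1000 PL?F → skip
[10] flags=1000 LE?T → r2=0x57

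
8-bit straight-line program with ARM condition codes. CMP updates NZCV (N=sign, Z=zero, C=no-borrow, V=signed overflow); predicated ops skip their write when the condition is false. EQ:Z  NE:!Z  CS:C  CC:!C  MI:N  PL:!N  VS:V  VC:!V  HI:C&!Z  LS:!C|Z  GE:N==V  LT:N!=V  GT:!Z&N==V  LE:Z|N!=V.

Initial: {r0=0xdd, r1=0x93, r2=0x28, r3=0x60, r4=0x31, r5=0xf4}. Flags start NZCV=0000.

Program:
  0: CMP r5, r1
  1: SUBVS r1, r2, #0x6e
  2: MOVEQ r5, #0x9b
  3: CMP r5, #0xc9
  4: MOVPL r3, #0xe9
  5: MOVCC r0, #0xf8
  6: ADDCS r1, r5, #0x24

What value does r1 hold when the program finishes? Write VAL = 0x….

0: ✓ CMP  NZCV=0010
1: · SUBVS
2: · MOVEQ
3: ✓ CMP  NZCV=0010
4: ✓ MOVPL  r3←0xe9
5: · MOVCC
6: ✓ ADDCS  r1←0x18

VAL = 0x18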